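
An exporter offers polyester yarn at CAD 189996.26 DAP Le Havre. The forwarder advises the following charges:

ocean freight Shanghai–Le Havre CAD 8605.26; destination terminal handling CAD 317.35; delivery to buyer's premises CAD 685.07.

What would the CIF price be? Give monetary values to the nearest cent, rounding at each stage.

CIF price: CAD 188993.84

Not relevant to the conversion: freight — on the seller under both DAP and CIF; already in the DAP price and stays in the CIF price.
From DAP to CIF, the seller no longer bears: destination terminal, delivery.
CIF price = 189996.26 − 317.35 − 685.07 = 188993.84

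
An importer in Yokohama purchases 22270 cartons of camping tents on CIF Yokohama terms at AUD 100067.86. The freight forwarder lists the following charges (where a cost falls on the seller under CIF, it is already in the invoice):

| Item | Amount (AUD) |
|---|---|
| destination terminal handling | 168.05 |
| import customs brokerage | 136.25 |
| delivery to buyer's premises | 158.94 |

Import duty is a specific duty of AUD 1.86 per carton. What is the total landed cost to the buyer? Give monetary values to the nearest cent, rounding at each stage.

CIF: the seller pays costs through ocean freight and marine insurance to the destination port.
The CIF price already equals the CIF value: 100067.86
Import duty = 22270 × 1.86 = 41422.20
Buyer bears: destination terminal 168.05 + brokerage 136.25 + delivery 158.94 + duty 41422.20 = 41885.44
Landed cost = invoice 100067.86 + 41885.44 = 141953.30

Total landed cost: AUD 141953.30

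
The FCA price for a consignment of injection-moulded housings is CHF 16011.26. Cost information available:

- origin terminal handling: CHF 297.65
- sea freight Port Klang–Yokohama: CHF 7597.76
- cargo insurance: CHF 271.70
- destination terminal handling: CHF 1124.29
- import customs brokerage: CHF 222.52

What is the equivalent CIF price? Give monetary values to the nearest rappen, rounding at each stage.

Not relevant to the conversion: destination terminal, brokerage — on the buyer under both terms; not part of either seller's price.
From FCA to CIF, the seller additionally bears: origin terminal, freight, insurance.
CIF price = 16011.26 + 297.65 + 7597.76 + 271.70 = 24178.37

CIF price: CHF 24178.37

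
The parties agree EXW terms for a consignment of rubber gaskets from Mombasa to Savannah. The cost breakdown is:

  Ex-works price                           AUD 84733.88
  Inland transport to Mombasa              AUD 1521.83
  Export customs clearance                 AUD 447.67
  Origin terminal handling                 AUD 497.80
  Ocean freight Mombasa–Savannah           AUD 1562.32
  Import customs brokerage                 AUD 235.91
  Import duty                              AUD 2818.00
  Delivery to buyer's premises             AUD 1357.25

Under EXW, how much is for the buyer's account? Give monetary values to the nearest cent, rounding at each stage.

Buyer's account: AUD 8440.78

EXW: the seller makes goods available at their premises; the buyer bears all onward costs.
Seller's account: goods 84733.88 = 84733.88
Buyer's account: inland to port 1521.83 + export clearance 447.67 + origin terminal 497.80 + freight 1562.32 + brokerage 235.91 + duty 2818.00 + delivery 1357.25 = 8440.78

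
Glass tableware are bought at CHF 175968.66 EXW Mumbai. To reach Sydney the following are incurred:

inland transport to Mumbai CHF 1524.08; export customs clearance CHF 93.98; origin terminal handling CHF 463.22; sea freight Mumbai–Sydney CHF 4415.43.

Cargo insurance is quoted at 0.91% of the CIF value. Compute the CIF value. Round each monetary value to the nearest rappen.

CIF value: CHF 184141.05

Let C be the CIF value. C = EXW price + pre-shipment costs + freight + 0.91% × C
C − 0.91% × C = 175968.66 + 1524.08 + 93.98 + 463.22 + 4415.43
0.9909 × C = 182465.37
C = 182465.37 / 0.9909 = 184141.05
Insurance premium = 0.91% × 184141.05 = 1675.68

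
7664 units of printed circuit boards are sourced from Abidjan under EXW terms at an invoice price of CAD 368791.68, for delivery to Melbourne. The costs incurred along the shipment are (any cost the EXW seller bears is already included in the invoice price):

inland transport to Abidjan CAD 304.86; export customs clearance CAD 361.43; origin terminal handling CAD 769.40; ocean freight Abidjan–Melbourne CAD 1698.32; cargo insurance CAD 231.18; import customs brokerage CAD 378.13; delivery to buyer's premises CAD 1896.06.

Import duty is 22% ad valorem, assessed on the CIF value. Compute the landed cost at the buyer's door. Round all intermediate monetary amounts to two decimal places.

Total landed cost: CAD 456305.57

EXW: the seller makes goods available at their premises; the buyer bears all onward costs.
CIF value = EXW price + inland to port + export clearance + origin terminal + freight + insurance = 368791.68 + 304.86 + 361.43 + 769.40 + 1698.32 + 231.18 = 372156.87
Import duty = 372156.87 × 22% = 81874.51
Buyer bears: inland to port 304.86 + export clearance 361.43 + origin terminal 769.40 + freight 1698.32 + insurance 231.18 + brokerage 378.13 + delivery 1896.06 + duty 81874.51 = 87513.89
Landed cost = invoice 368791.68 + 87513.89 = 456305.57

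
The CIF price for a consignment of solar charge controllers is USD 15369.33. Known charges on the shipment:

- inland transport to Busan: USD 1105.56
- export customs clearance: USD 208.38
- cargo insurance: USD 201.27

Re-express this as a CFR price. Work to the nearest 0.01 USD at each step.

Not relevant to the conversion: export clearance, inland to port — on the seller under both CIF and CFR; already in the CIF price and stays in the CFR price.
From CIF to CFR, the seller no longer bears: insurance.
CFR price = 15369.33 − 201.27 = 15168.06

CFR price: USD 15168.06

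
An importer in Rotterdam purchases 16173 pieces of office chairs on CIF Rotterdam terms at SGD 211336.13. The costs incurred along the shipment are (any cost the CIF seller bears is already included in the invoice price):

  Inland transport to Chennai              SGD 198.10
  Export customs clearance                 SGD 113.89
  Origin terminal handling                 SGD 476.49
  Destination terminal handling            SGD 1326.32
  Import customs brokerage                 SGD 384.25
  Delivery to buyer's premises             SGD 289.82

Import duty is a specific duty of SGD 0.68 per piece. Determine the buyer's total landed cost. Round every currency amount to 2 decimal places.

CIF: the seller pays costs through ocean freight and marine insurance to the destination port.
Already in the invoice (seller's account under CIF): inland to port, export clearance, origin terminal — exclude.
The CIF price already equals the CIF value: 211336.13
Import duty = 16173 × 0.68 = 10997.64
Buyer bears: destination terminal 1326.32 + brokerage 384.25 + delivery 289.82 + duty 10997.64 = 12998.03
Landed cost = invoice 211336.13 + 12998.03 = 224334.16

Total landed cost: SGD 224334.16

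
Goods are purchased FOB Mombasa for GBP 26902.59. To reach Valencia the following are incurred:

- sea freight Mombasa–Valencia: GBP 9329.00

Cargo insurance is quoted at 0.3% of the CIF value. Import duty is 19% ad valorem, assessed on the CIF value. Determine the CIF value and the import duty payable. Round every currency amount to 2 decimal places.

CIF value: GBP 36340.61; import duty: GBP 6904.72

Let C be the CIF value. C = FOB price + freight + 0.3% × C
C − 0.3% × C = 26902.59 + 9329.00
0.997 × C = 36231.59
C = 36231.59 / 0.997 = 36340.61
Insurance premium = 0.3% × 36340.61 = 109.02
Import duty = 36340.61 × 19% = 6904.72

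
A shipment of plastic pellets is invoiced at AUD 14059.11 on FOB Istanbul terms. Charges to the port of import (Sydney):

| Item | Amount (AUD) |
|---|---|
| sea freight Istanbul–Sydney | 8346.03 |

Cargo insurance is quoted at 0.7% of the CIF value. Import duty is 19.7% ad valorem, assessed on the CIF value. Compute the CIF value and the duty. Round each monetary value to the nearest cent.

CIF value: AUD 22563.08; import duty: AUD 4444.93

Let C be the CIF value. C = FOB price + freight + 0.7% × C
C − 0.7% × C = 14059.11 + 8346.03
0.993 × C = 22405.14
C = 22405.14 / 0.993 = 22563.08
Insurance premium = 0.7% × 22563.08 = 157.94
Import duty = 22563.08 × 19.7% = 4444.93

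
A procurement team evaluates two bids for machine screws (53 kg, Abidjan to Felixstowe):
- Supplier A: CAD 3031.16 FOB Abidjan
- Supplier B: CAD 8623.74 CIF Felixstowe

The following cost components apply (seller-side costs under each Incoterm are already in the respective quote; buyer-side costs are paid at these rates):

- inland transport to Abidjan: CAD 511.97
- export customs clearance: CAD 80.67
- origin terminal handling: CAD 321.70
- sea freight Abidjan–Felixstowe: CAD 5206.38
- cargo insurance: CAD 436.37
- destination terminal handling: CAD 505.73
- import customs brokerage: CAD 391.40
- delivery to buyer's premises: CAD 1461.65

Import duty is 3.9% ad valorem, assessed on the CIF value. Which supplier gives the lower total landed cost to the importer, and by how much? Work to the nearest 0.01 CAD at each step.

Supplier B is cheaper by CAD 52.12

Supplier A (FOB):
CIF value = FOB price + freight + insurance = 3031.16 + 5206.38 + 436.37 = 8673.91
Import duty = 8673.91 × 3.9% = 338.28
Buyer bears (A): 5206.38 + 436.37 + 505.73 + 391.40 + 1461.65 = 8001.53
Landed cost (A) = invoice 3031.16 + 8001.53 + duty 338.28 = 11370.97
Supplier B (CIF):
The CIF price already equals the CIF value: 8623.74
Import duty = 8623.74 × 3.9% = 336.33
Buyer bears (B): 505.73 + 391.40 + 1461.65 = 2358.78
Landed cost (B) = invoice 8623.74 + 2358.78 + duty 336.33 = 11318.85
Difference = |11370.97 − 11318.85| = 52.12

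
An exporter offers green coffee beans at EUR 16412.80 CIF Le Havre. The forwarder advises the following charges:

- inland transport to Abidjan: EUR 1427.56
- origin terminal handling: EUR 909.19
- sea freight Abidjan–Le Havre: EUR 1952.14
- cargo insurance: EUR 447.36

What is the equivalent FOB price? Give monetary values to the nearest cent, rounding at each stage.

FOB price: EUR 14013.30

Not relevant to the conversion: inland to port, origin terminal — on the seller under both CIF and FOB; already in the CIF price and stays in the FOB price.
From CIF to FOB, the seller no longer bears: freight, insurance.
FOB price = 16412.80 − 1952.14 − 447.36 = 14013.30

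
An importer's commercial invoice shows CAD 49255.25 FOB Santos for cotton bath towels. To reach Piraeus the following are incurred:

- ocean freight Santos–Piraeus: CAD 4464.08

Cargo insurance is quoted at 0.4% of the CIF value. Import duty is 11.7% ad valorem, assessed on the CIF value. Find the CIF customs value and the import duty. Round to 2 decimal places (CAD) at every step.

Let C be the CIF value. C = FOB price + freight + 0.4% × C
C − 0.4% × C = 49255.25 + 4464.08
0.996 × C = 53719.33
C = 53719.33 / 0.996 = 53935.07
Insurance premium = 0.4% × 53935.07 = 215.74
Import duty = 53935.07 × 11.7% = 6310.40

CIF value: CAD 53935.07; import duty: CAD 6310.40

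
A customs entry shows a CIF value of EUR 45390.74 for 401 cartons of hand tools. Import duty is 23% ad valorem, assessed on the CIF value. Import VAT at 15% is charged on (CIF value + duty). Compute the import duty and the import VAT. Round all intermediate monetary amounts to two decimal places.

Import duty = 45390.74 × 23% = 10439.87
VAT base = CIF + duty = 45390.74 + 10439.87 = 55830.61
Import VAT = 55830.61 × 15% = 8374.59

Import duty: EUR 10439.87; import VAT: EUR 8374.59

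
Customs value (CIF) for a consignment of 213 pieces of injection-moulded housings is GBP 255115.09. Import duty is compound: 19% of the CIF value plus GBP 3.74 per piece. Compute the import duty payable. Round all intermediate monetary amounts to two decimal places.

Import duty: GBP 49268.49

Ad valorem component: 255115.09 × 19% = 48471.87
Specific component: 213 × 3.74 = 796.62
Import duty = 48471.87 + 796.62 = 49268.49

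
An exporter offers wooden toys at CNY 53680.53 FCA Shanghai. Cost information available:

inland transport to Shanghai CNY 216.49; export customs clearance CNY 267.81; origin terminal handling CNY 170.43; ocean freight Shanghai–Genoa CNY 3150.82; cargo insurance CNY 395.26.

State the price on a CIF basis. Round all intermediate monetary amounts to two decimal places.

Not relevant to the conversion: inland to port, export clearance — on the seller under both FCA and CIF; already in the FCA price and stays in the CIF price.
From FCA to CIF, the seller additionally bears: origin terminal, freight, insurance.
CIF price = 53680.53 + 170.43 + 3150.82 + 395.26 = 57397.04

CIF price: CNY 57397.04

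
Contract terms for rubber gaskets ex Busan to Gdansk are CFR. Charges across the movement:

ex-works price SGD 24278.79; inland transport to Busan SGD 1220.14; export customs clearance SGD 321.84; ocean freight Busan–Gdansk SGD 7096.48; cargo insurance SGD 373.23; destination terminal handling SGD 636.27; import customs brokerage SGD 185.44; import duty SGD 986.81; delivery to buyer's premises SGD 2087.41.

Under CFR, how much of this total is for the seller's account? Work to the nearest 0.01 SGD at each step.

CFR: the seller pays costs through ocean freight to the destination port, but not insurance.
Seller's account: goods 24278.79 + inland to port 1220.14 + export clearance 321.84 + freight 7096.48 = 32917.25
Buyer's account: insurance 373.23 + destination terminal 636.27 + brokerage 185.44 + duty 986.81 + delivery 2087.41 = 4269.16

Seller's account: SGD 32917.25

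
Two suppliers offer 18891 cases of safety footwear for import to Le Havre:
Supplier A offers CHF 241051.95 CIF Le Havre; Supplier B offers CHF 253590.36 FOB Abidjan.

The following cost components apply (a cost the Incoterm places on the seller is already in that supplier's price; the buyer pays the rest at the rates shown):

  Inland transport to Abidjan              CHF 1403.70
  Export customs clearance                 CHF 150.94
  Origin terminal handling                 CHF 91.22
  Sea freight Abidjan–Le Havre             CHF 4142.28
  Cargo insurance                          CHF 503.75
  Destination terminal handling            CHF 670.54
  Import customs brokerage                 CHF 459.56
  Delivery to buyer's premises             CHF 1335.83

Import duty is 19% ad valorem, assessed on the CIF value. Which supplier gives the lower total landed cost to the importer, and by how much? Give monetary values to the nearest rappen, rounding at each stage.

Supplier A (CIF):
The CIF price already equals the CIF value: 241051.95
Import duty = 241051.95 × 19% = 45799.87
Buyer bears (A): 670.54 + 459.56 + 1335.83 = 2465.93
Landed cost (A) = invoice 241051.95 + 2465.93 + duty 45799.87 = 289317.75
Supplier B (FOB):
CIF value = FOB price + freight + insurance = 253590.36 + 4142.28 + 503.75 = 258236.39
Import duty = 258236.39 × 19% = 49064.91
Buyer bears (B): 4142.28 + 503.75 + 670.54 + 459.56 + 1335.83 = 7111.96
Landed cost (B) = invoice 253590.36 + 7111.96 + duty 49064.91 = 309767.23
Difference = |289317.75 − 309767.23| = 20449.48

Supplier A is cheaper by CHF 20449.48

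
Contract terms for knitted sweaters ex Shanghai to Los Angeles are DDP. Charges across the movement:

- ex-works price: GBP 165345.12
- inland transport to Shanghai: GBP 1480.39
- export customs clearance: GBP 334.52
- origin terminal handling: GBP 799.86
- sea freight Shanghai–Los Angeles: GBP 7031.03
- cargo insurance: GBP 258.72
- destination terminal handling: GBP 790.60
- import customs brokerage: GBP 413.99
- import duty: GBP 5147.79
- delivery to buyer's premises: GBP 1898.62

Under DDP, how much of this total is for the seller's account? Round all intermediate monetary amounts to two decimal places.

DDP: the seller bears all costs including import duty.
Seller's account: goods 165345.12 + inland to port 1480.39 + export clearance 334.52 + origin terminal 799.86 + freight 7031.03 + insurance 258.72 + destination terminal 790.60 + brokerage 413.99 + duty 5147.79 + delivery 1898.62 = 183500.64
Buyer's account: 0.00

Seller's account: GBP 183500.64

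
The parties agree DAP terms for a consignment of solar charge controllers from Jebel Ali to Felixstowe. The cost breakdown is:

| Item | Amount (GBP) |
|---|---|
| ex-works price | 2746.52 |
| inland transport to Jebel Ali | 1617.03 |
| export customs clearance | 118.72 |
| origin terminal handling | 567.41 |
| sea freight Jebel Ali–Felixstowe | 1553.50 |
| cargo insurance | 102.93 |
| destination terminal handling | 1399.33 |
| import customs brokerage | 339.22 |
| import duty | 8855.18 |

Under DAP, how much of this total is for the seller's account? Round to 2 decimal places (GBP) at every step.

Seller's account: GBP 8105.44

DAP: the seller bears all costs to the named destination except import duty and clearance.
Seller's account: goods 2746.52 + inland to port 1617.03 + export clearance 118.72 + origin terminal 567.41 + freight 1553.50 + insurance 102.93 + destination terminal 1399.33 = 8105.44
Buyer's account: brokerage 339.22 + duty 8855.18 = 9194.40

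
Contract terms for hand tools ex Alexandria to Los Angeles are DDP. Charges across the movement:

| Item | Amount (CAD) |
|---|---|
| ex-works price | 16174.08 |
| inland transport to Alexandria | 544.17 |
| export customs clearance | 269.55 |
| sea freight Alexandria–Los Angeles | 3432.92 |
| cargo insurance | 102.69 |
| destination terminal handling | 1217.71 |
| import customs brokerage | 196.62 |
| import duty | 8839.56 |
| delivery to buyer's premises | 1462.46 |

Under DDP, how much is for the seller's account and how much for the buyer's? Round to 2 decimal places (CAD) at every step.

Seller: CAD 32239.76; buyer: CAD 0.00

DDP: the seller bears all costs including import duty.
Seller's account: goods 16174.08 + inland to port 544.17 + export clearance 269.55 + freight 3432.92 + insurance 102.69 + destination terminal 1217.71 + brokerage 196.62 + duty 8839.56 + delivery 1462.46 = 32239.76
Buyer's account: 0.00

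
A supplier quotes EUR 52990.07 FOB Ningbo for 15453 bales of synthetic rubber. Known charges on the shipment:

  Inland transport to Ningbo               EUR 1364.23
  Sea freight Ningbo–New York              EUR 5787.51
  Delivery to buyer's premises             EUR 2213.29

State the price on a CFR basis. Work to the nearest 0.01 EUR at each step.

CFR price: EUR 58777.58

Not relevant to the conversion: inland to port — on the seller under both FOB and CFR; already in the FOB price and stays in the CFR price. delivery — on the buyer under both terms; not part of either seller's price.
From FOB to CFR, the seller additionally bears: freight.
CFR price = 52990.07 + 5787.51 = 58777.58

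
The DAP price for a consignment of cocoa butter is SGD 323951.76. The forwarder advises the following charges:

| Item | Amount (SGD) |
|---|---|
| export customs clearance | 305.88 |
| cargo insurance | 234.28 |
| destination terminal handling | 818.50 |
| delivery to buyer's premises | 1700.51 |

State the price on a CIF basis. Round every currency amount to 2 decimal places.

CIF price: SGD 321432.75

Not relevant to the conversion: export clearance, insurance — on the seller under both DAP and CIF; already in the DAP price and stays in the CIF price.
From DAP to CIF, the seller no longer bears: destination terminal, delivery.
CIF price = 323951.76 − 818.50 − 1700.51 = 321432.75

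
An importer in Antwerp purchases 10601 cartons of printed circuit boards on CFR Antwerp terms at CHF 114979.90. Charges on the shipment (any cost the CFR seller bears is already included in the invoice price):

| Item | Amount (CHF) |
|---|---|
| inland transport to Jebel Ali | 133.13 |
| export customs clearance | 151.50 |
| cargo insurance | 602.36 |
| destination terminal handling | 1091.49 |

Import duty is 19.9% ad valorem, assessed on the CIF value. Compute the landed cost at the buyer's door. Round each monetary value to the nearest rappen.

CFR: the seller pays costs through ocean freight to the destination port, but not insurance.
Already in the invoice (seller's account under CFR): inland to port, export clearance — exclude.
CIF value = CFR price + insurance = 114979.90 + 602.36 = 115582.26
Import duty = 115582.26 × 19.9% = 23000.87
Buyer bears: insurance 602.36 + destination terminal 1091.49 + duty 23000.87 = 24694.72
Landed cost = invoice 114979.90 + 24694.72 = 139674.62

Total landed cost: CHF 139674.62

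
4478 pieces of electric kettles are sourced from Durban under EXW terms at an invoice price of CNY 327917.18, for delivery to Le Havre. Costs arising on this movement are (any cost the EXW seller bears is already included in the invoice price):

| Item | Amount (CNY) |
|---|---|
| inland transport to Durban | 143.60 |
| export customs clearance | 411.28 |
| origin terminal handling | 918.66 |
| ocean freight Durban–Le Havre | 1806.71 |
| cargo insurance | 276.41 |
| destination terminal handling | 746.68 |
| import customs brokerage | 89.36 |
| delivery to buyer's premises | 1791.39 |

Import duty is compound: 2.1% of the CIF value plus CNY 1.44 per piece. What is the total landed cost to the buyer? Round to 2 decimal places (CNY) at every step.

Total landed cost: CNY 347510.54

EXW: the seller makes goods available at their premises; the buyer bears all onward costs.
CIF value = EXW price + inland to port + export clearance + origin terminal + freight + insurance = 327917.18 + 143.60 + 411.28 + 918.66 + 1806.71 + 276.41 = 331473.84
Ad valorem component: 331473.84 × 2.1% = 6960.95
Specific component: 4478 × 1.44 = 6448.32
Import duty = 6960.95 + 6448.32 = 13409.27
Buyer bears: inland to port 143.60 + export clearance 411.28 + origin terminal 918.66 + freight 1806.71 + insurance 276.41 + destination terminal 746.68 + brokerage 89.36 + delivery 1791.39 + duty 13409.27 = 19593.36
Landed cost = invoice 327917.18 + 19593.36 = 347510.54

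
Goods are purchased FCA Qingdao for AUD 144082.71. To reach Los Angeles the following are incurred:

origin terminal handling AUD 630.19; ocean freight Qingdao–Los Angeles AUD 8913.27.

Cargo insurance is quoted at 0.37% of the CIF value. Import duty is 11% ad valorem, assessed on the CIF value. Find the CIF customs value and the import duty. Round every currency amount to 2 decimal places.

CIF value: AUD 154196.70; import duty: AUD 16961.64

Let C be the CIF value. C = FCA price + pre-shipment costs + freight + 0.37% × C
C − 0.37% × C = 144082.71 + 630.19 + 8913.27
0.9963 × C = 153626.17
C = 153626.17 / 0.9963 = 154196.70
Insurance premium = 0.37% × 154196.70 = 570.53
Import duty = 154196.70 × 11% = 16961.64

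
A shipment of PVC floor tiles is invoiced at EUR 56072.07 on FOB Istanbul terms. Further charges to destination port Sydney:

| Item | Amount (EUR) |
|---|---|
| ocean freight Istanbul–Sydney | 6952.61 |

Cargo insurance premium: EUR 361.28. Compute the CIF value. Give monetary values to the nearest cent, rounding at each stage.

CIF = FOB price + freight + insurance
CIF = 56072.07 + 6952.61 + 361.28 = 63385.96

CIF value: EUR 63385.96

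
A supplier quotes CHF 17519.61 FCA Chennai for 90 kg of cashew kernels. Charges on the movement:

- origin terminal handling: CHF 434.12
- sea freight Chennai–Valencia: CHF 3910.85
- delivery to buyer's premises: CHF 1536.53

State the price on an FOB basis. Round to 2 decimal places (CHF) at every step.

Not relevant to the conversion: freight, delivery — on the buyer under both terms; not part of either seller's price.
From FCA to FOB, the seller additionally bears: origin terminal.
FOB price = 17519.61 + 434.12 = 17953.73

FOB price: CHF 17953.73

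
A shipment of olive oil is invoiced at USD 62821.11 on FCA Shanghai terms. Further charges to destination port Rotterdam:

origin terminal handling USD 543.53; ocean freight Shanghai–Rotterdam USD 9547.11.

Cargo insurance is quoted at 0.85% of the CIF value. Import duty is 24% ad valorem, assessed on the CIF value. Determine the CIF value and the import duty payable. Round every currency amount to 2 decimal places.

Let C be the CIF value. C = FCA price + pre-shipment costs + freight + 0.85% × C
C − 0.85% × C = 62821.11 + 543.53 + 9547.11
0.9915 × C = 72911.75
C = 72911.75 / 0.9915 = 73536.81
Insurance premium = 0.85% × 73536.81 = 625.06
Import duty = 73536.81 × 24% = 17648.83

CIF value: USD 73536.81; import duty: USD 17648.83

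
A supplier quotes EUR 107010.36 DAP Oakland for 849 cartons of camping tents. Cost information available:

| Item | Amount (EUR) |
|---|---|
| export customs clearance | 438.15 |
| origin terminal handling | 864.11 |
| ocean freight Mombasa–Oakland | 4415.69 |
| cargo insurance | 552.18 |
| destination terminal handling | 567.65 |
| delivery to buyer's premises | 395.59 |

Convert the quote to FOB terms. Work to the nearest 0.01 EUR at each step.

Not relevant to the conversion: export clearance, origin terminal — on the seller under both DAP and FOB; already in the DAP price and stays in the FOB price.
From DAP to FOB, the seller no longer bears: freight, insurance, destination terminal, delivery.
FOB price = 107010.36 − 4415.69 − 552.18 − 567.65 − 395.59 = 101079.25

FOB price: EUR 101079.25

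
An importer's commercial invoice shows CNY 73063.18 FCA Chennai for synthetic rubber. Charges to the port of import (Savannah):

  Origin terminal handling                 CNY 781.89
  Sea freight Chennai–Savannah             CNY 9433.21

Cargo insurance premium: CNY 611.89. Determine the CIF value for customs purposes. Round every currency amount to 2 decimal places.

CIF = FCA price + pre-shipment costs + freight + insurance
CIF = 73063.18 + 781.89 + 9433.21 + 611.89 = 83890.17

CIF value: CNY 83890.17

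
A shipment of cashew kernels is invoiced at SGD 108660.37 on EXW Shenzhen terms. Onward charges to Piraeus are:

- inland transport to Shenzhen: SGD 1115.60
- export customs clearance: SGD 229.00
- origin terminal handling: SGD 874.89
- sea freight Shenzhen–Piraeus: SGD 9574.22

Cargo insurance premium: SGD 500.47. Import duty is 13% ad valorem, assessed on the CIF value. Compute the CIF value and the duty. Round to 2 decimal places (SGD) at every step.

CIF = EXW price + pre-shipment costs + freight + insurance
CIF = 108660.37 + 1115.60 + 229.00 + 874.89 + 9574.22 + 500.47 = 120954.55
Import duty = 120954.55 × 13% = 15724.09

CIF value: SGD 120954.55; import duty: SGD 15724.09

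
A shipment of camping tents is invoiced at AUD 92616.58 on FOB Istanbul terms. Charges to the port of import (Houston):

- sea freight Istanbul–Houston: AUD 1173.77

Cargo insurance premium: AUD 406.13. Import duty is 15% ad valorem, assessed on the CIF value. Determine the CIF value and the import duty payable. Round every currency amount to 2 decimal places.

CIF = FOB price + freight + insurance
CIF = 92616.58 + 1173.77 + 406.13 = 94196.48
Import duty = 94196.48 × 15% = 14129.47

CIF value: AUD 94196.48; import duty: AUD 14129.47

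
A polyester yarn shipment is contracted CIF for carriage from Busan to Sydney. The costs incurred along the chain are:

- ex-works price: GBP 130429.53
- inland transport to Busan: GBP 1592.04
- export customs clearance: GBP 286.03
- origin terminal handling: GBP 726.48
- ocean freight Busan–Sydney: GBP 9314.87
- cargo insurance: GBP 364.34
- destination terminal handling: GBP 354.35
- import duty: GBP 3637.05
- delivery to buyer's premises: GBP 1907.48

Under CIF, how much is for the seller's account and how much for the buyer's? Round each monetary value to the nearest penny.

Seller: GBP 142713.29; buyer: GBP 5898.88

CIF: the seller pays costs through ocean freight and marine insurance to the destination port.
Seller's account: goods 130429.53 + inland to port 1592.04 + export clearance 286.03 + origin terminal 726.48 + freight 9314.87 + insurance 364.34 = 142713.29
Buyer's account: destination terminal 354.35 + duty 3637.05 + delivery 1907.48 = 5898.88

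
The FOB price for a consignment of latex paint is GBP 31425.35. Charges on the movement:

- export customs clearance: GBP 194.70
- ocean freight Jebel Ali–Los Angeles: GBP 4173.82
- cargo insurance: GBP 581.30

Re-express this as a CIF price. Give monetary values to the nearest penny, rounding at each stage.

Not relevant to the conversion: export clearance — on the seller under both FOB and CIF; already in the FOB price and stays in the CIF price.
From FOB to CIF, the seller additionally bears: freight, insurance.
CIF price = 31425.35 + 4173.82 + 581.30 = 36180.47

CIF price: GBP 36180.47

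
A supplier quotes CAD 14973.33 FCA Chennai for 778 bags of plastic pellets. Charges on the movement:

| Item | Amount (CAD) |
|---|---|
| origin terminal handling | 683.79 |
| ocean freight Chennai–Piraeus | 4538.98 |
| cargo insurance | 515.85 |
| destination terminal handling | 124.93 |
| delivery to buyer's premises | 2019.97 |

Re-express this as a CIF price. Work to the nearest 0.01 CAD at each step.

CIF price: CAD 20711.95

Not relevant to the conversion: destination terminal, delivery — on the buyer under both terms; not part of either seller's price.
From FCA to CIF, the seller additionally bears: origin terminal, freight, insurance.
CIF price = 14973.33 + 683.79 + 4538.98 + 515.85 = 20711.95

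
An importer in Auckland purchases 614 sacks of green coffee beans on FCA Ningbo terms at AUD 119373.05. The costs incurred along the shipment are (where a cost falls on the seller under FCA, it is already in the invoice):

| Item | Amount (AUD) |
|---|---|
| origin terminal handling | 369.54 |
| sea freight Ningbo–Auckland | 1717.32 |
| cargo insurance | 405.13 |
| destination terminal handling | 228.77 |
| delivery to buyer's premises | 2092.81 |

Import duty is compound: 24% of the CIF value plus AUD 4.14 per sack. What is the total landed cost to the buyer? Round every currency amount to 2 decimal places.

Total landed cost: AUD 155976.19

FCA: the seller delivers export-cleared goods to the carrier; the buyer bears costs from that point.
CIF value = FCA price + origin terminal + freight + insurance = 119373.05 + 369.54 + 1717.32 + 405.13 = 121865.04
Ad valorem component: 121865.04 × 24% = 29247.61
Specific component: 614 × 4.14 = 2541.96
Import duty = 29247.61 + 2541.96 = 31789.57
Buyer bears: origin terminal 369.54 + freight 1717.32 + insurance 405.13 + destination terminal 228.77 + delivery 2092.81 + duty 31789.57 = 36603.14
Landed cost = invoice 119373.05 + 36603.14 = 155976.19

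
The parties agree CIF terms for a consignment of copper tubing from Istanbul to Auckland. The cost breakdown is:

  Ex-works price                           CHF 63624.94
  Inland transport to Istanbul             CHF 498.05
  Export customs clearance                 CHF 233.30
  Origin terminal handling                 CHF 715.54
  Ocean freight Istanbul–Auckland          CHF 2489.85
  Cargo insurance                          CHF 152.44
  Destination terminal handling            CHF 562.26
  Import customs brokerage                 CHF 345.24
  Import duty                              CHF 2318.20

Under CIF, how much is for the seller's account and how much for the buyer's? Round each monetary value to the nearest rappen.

Seller: CHF 67714.12; buyer: CHF 3225.70

CIF: the seller pays costs through ocean freight and marine insurance to the destination port.
Seller's account: goods 63624.94 + inland to port 498.05 + export clearance 233.30 + origin terminal 715.54 + freight 2489.85 + insurance 152.44 = 67714.12
Buyer's account: destination terminal 562.26 + brokerage 345.24 + duty 2318.20 = 3225.70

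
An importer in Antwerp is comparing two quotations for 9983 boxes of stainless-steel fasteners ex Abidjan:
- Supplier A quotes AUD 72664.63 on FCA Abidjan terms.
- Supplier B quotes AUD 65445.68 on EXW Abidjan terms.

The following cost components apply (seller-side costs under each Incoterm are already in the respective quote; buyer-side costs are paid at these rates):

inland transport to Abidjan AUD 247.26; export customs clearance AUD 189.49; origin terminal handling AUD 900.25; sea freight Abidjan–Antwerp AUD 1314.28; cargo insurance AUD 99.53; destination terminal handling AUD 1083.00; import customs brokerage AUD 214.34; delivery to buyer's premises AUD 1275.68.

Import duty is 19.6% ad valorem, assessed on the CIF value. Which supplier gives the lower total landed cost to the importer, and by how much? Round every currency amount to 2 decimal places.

Supplier A (FCA):
CIF value = FCA price + origin terminal + freight + insurance = 72664.63 + 900.25 + 1314.28 + 99.53 = 74978.69
Import duty = 74978.69 × 19.6% = 14695.82
Buyer bears (A): 900.25 + 1314.28 + 99.53 + 1083.00 + 214.34 + 1275.68 = 4887.08
Landed cost (A) = invoice 72664.63 + 4887.08 + duty 14695.82 = 92247.53
Supplier B (EXW):
CIF value = EXW price + inland to port + export clearance + origin terminal + freight + insurance = 65445.68 + 247.26 + 189.49 + 900.25 + 1314.28 + 99.53 = 68196.49
Import duty = 68196.49 × 19.6% = 13366.51
Buyer bears (B): 247.26 + 189.49 + 900.25 + 1314.28 + 99.53 + 1083.00 + 214.34 + 1275.68 = 5323.83
Landed cost (B) = invoice 65445.68 + 5323.83 + duty 13366.51 = 84136.02
Difference = |92247.53 − 84136.02| = 8111.51

Supplier B is cheaper by AUD 8111.51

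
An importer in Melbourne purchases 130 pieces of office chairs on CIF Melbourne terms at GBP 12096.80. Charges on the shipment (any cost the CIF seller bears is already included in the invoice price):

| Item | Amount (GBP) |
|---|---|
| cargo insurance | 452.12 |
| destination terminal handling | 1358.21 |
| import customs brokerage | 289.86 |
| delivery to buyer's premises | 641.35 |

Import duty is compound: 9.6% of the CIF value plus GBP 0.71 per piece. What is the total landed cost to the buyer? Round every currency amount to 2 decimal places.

CIF: the seller pays costs through ocean freight and marine insurance to the destination port.
Already in the invoice (seller's account under CIF): insurance — exclude.
The CIF price already equals the CIF value: 12096.80
Ad valorem component: 12096.80 × 9.6% = 1161.29
Specific component: 130 × 0.71 = 92.30
Import duty = 1161.29 + 92.30 = 1253.59
Buyer bears: destination terminal 1358.21 + brokerage 289.86 + delivery 641.35 + duty 1253.59 = 3543.01
Landed cost = invoice 12096.80 + 3543.01 = 15639.81

Total landed cost: GBP 15639.81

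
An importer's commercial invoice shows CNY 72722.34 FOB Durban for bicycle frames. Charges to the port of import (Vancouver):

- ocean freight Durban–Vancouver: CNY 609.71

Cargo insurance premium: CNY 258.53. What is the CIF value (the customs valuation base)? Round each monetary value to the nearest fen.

CIF = FOB price + freight + insurance
CIF = 72722.34 + 609.71 + 258.53 = 73590.58

CIF value: CNY 73590.58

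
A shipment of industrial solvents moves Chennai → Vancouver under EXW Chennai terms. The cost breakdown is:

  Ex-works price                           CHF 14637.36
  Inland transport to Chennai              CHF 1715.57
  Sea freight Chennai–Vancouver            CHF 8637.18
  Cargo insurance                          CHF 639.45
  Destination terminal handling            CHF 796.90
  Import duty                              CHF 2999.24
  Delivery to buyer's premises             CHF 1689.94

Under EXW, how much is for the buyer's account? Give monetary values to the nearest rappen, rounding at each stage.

Buyer's account: CHF 16478.28

EXW: the seller makes goods available at their premises; the buyer bears all onward costs.
Seller's account: goods 14637.36 = 14637.36
Buyer's account: inland to port 1715.57 + freight 8637.18 + insurance 639.45 + destination terminal 796.90 + duty 2999.24 + delivery 1689.94 = 16478.28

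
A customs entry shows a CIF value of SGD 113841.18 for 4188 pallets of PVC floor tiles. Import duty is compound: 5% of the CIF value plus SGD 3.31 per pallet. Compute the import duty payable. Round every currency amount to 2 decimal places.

Import duty: SGD 19554.34

Ad valorem component: 113841.18 × 5% = 5692.06
Specific component: 4188 × 3.31 = 13862.28
Import duty = 5692.06 + 13862.28 = 19554.34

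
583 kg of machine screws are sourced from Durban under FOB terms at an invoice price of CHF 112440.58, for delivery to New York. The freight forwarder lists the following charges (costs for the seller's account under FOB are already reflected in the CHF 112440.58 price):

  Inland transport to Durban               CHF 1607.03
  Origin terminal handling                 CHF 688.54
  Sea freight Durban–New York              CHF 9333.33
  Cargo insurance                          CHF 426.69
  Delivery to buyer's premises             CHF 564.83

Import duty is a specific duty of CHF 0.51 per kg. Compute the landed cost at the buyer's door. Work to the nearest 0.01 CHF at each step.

Total landed cost: CHF 123062.76

FOB: the seller bears costs until goods are on board at the origin port; the buyer bears freight, insurance and all costs thereafter.
Already in the invoice (seller's account under FOB): inland to port, origin terminal — exclude.
CIF value = FOB price + freight + insurance = 112440.58 + 9333.33 + 426.69 = 122200.60
Import duty = 583 × 0.51 = 297.33
Buyer bears: freight 9333.33 + insurance 426.69 + delivery 564.83 + duty 297.33 = 10622.18
Landed cost = invoice 112440.58 + 10622.18 = 123062.76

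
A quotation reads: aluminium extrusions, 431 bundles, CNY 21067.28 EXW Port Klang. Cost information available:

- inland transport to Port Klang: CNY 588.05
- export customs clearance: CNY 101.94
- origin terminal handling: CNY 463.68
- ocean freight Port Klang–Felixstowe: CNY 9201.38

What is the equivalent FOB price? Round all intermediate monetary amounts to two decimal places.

FOB price: CNY 22220.95

Not relevant to the conversion: freight — on the buyer under both terms; not part of either seller's price.
From EXW to FOB, the seller additionally bears: inland to port, export clearance, origin terminal.
FOB price = 21067.28 + 588.05 + 101.94 + 463.68 = 22220.95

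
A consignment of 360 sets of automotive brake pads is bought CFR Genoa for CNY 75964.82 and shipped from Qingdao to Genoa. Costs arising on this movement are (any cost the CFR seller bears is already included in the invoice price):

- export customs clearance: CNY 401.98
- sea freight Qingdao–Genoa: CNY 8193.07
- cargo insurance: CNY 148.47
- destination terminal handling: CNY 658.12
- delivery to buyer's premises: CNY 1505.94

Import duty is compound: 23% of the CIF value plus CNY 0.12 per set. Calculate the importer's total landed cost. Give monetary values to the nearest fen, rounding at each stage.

CFR: the seller pays costs through ocean freight to the destination port, but not insurance.
Already in the invoice (seller's account under CFR): export clearance, freight — exclude.
CIF value = CFR price + insurance = 75964.82 + 148.47 = 76113.29
Ad valorem component: 76113.29 × 23% = 17506.06
Specific component: 360 × 0.12 = 43.20
Import duty = 17506.06 + 43.20 = 17549.26
Buyer bears: insurance 148.47 + destination terminal 658.12 + delivery 1505.94 + duty 17549.26 = 19861.79
Landed cost = invoice 75964.82 + 19861.79 = 95826.61

Total landed cost: CNY 95826.61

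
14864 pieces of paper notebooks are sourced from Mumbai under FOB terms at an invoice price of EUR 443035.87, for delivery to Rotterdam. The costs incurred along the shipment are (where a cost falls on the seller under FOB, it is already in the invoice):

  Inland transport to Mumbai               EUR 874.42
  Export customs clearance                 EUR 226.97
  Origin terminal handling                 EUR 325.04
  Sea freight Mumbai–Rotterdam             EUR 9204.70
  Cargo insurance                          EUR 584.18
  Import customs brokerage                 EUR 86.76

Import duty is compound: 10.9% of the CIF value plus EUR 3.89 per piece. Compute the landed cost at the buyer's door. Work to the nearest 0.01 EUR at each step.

Total landed cost: EUR 560090.37

FOB: the seller bears costs until goods are on board at the origin port; the buyer bears freight, insurance and all costs thereafter.
Already in the invoice (seller's account under FOB): inland to port, export clearance, origin terminal — exclude.
CIF value = FOB price + freight + insurance = 443035.87 + 9204.70 + 584.18 = 452824.75
Ad valorem component: 452824.75 × 10.9% = 49357.90
Specific component: 14864 × 3.89 = 57820.96
Import duty = 49357.90 + 57820.96 = 107178.86
Buyer bears: freight 9204.70 + insurance 584.18 + brokerage 86.76 + duty 107178.86 = 117054.50
Landed cost = invoice 443035.87 + 117054.50 = 560090.37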